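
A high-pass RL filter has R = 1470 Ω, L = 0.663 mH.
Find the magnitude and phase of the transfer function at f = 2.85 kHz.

Step 1 — Angular frequency: ω = 2π·2850 = 1.791e+04 rad/s.
Step 2 — Transfer function: H(jω) = jωL/(R + jωL).
Step 3 — Numerator jωL = j·11.87; denominator R + jωL = 1470 + j11.87.
Step 4 — H = 6.522e-05 + j0.008076.
Step 5 — Magnitude: |H| = 0.008076 (-41.9 dB); phase: φ = 89.5°.

|H| = 0.008076 (-41.9 dB), φ = 89.5°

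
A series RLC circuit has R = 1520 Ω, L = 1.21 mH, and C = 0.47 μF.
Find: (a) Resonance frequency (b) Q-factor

Step 1 — Resonance condition Im(Z)=0 gives ω₀ = 1/√(LC).
Step 2 — ω₀ = 1/√(0.00121·4.7e-07) = 4.193e+04 rad/s.
Step 3 — f₀ = ω₀/(2π) = 6674 Hz.
Step 4 — Series Q: Q = ω₀L/R = 4.193e+04·0.00121/1520 = 0.03338.

(a) f₀ = 6674 Hz  (b) Q = 0.03338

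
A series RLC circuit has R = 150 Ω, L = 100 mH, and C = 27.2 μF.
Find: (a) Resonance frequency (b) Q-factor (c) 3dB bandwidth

Step 1 — Resonance condition Im(Z)=0 gives ω₀ = 1/√(LC).
Step 2 — ω₀ = 1/√(0.1·2.72e-05) = 606.3 rad/s.
Step 3 — f₀ = ω₀/(2π) = 96.5 Hz.
Step 4 — Series Q: Q = ω₀L/R = 606.3·0.1/150 = 0.4042.
Step 5 — 3dB bandwidth: Δω = ω₀/Q = 1500 rad/s; BW = Δω/(2π) = 238.7 Hz.

(a) f₀ = 96.5 Hz  (b) Q = 0.4042  (c) BW = 238.7 Hz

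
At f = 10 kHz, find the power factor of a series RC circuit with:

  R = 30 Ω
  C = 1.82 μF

Step 1 — Angular frequency: ω = 2π·f = 2π·1e+04 = 6.283e+04 rad/s.
Step 2 — Component impedances:
  R: Z = R = 30 Ω
  C: Z = 1/(jωC) = -j/(ω·C) = 0 - j8.745 Ω
Step 3 — Series combination: Z_total = R + C = 30 - j8.745 Ω = 31.25∠-16.3° Ω.
Step 4 — Power factor: PF = cos(φ) = Re(Z)/|Z| = 30/31.25 = 0.96.
Step 5 — Type: Im(Z) = -8.745 ⇒ leading (phase φ = -16.3°).

PF = 0.96 (leading, φ = -16.3°)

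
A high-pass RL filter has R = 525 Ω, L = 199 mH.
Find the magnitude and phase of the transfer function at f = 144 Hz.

Step 1 — Angular frequency: ω = 2π·144 = 904.8 rad/s.
Step 2 — Transfer function: H(jω) = jωL/(R + jωL).
Step 3 — Numerator jωL = j·180.1; denominator R + jωL = 525 + j180.1.
Step 4 — H = 0.1052 + j0.3069.
Step 5 — Magnitude: |H| = 0.3244 (-9.8 dB); phase: φ = 71.1°.

|H| = 0.3244 (-9.8 dB), φ = 71.1°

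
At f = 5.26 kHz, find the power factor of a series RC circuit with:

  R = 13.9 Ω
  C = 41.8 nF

Step 1 — Angular frequency: ω = 2π·f = 2π·5260 = 3.305e+04 rad/s.
Step 2 — Component impedances:
  R: Z = R = 13.9 Ω
  C: Z = 1/(jωC) = -j/(ω·C) = 0 - j723.9 Ω
Step 3 — Series combination: Z_total = R + C = 13.9 - j723.9 Ω = 724∠-88.9° Ω.
Step 4 — Power factor: PF = cos(φ) = Re(Z)/|Z| = 13.9/724 = 0.0192.
Step 5 — Type: Im(Z) = -723.9 ⇒ leading (phase φ = -88.9°).

PF = 0.0192 (leading, φ = -88.9°)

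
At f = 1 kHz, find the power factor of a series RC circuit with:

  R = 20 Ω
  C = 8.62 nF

Step 1 — Angular frequency: ω = 2π·f = 2π·1000 = 6283 rad/s.
Step 2 — Component impedances:
  R: Z = R = 20 Ω
  C: Z = 1/(jωC) = -j/(ω·C) = 0 - j1.846e+04 Ω
Step 3 — Series combination: Z_total = R + C = 20 - j1.846e+04 Ω = 1.846e+04∠-89.9° Ω.
Step 4 — Power factor: PF = cos(φ) = Re(Z)/|Z| = 20/1.846e+04 = 0.001083.
Step 5 — Type: Im(Z) = -1.846e+04 ⇒ leading (phase φ = -89.9°).

PF = 0.001083 (leading, φ = -89.9°)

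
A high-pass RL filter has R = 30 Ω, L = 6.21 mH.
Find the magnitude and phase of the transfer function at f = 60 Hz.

Step 1 — Angular frequency: ω = 2π·60 = 377 rad/s.
Step 2 — Transfer function: H(jω) = jωL/(R + jωL).
Step 3 — Numerator jωL = j·2.341; denominator R + jωL = 30 + j2.341.
Step 4 — H = 0.006053 + j0.07756.
Step 5 — Magnitude: |H| = 0.0778 (-22.2 dB); phase: φ = 85.5°.

|H| = 0.0778 (-22.2 dB), φ = 85.5°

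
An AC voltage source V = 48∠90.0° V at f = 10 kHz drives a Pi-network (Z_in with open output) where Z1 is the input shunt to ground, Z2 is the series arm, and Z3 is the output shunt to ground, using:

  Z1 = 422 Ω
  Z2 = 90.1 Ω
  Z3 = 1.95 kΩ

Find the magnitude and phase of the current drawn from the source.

Step 1 — Angular frequency: ω = 2π·f = 2π·1e+04 = 6.283e+04 rad/s.
Step 2 — Component impedances:
  Z1: Z = R = 422 Ω
  Z2: Z = R = 90.1 Ω
  Z3: Z = R = 1950 Ω
Step 3 — With open output, the series arm Z2 and the output shunt Z3 appear in series to ground: Z2 + Z3 = 2040 Ω.
Step 4 — Parallel with input shunt Z1: Z_in = Z1 || (Z2 + Z3) = 349.7 Ω = 349.7∠0.0° Ω.
Step 5 — Source phasor: V = 48∠90.0° V = 0 + j48 V.
Step 6 — Ohm's law: I = V / Z_total = (0 + j48) / (349.7) = 0 + j0.1373 A.
Step 7 — Convert to polar: |I| = 0.1373 A, ∠I = 90.0°.

I = 0.1373∠90.0° A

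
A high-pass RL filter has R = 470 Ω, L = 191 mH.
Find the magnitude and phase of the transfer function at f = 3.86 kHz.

Step 1 — Angular frequency: ω = 2π·3860 = 2.425e+04 rad/s.
Step 2 — Transfer function: H(jω) = jωL/(R + jωL).
Step 3 — Numerator jωL = j·4632; denominator R + jωL = 470 + j4632.
Step 4 — H = 0.9898 + j0.1004.
Step 5 — Magnitude: |H| = 0.9949 (-0.0 dB); phase: φ = 5.8°.

|H| = 0.9949 (-0.0 dB), φ = 5.8°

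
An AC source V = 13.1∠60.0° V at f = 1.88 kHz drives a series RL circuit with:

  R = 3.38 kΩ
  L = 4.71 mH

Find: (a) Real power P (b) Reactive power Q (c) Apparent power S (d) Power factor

Step 1 — Angular frequency: ω = 2π·f = 2π·1880 = 1.181e+04 rad/s.
Step 2 — Component impedances:
  R: Z = R = 3380 Ω
  L: Z = jωL = j·1.181e+04·0.00471 = 0 + j55.64 Ω
Step 3 — Series combination: Z_total = R + L = 3380 + j55.64 Ω = 3380∠0.9° Ω.
Step 4 — Source phasor: V = 13.1∠60.0° V = 6.55 + j11.34 V.
Step 5 — Current: I = V / Z = 0.001993 + j0.003324 A = 0.003875∠59.1° A.
Step 6 — Complex power: S = V·I* = 0.05076 + j0.0008355 VA.
Step 7 — Real power: P = Re(S) = 0.05076 W.
Step 8 — Reactive power: Q = Im(S) = 0.0008355 VAR.
Step 9 — Apparent power: |S| = 0.05077 VA.
Step 10 — Power factor: PF = P/|S| = 0.9999 (lagging).

(a) P = 0.05076 W  (b) Q = 0.0008355 VAR  (c) S = 0.05077 VA  (d) PF = 0.9999 (lagging)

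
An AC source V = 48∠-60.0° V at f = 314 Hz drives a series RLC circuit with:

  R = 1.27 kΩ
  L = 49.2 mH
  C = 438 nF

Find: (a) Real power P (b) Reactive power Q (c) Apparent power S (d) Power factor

Step 1 — Angular frequency: ω = 2π·f = 2π·314 = 1973 rad/s.
Step 2 — Component impedances:
  R: Z = R = 1270 Ω
  L: Z = jωL = j·1973·0.0492 = 0 + j97.07 Ω
  C: Z = 1/(jωC) = -j/(ω·C) = 0 - j1157 Ω
Step 3 — Series combination: Z_total = R + L + C = 1270 - j1060 Ω = 1654∠-39.9° Ω.
Step 4 — Source phasor: V = 48∠-60.0° V = 24 - j41.57 V.
Step 5 — Current: I = V / Z = 0.02724 - j0.009993 A = 0.02901∠-20.1° A.
Step 6 — Complex power: S = V·I* = 1.069 - j0.8925 VA.
Step 7 — Real power: P = Re(S) = 1.069 W.
Step 8 — Reactive power: Q = Im(S) = -0.8925 VAR.
Step 9 — Apparent power: |S| = 1.393 VA.
Step 10 — Power factor: PF = P/|S| = 0.7677 (leading).

(a) P = 1.069 W  (b) Q = -0.8925 VAR  (c) S = 1.393 VA  (d) PF = 0.7677 (leading)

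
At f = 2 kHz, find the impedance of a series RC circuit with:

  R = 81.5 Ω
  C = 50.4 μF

Step 1 — Angular frequency: ω = 2π·f = 2π·2000 = 1.257e+04 rad/s.
Step 2 — Component impedances:
  R: Z = R = 81.5 Ω
  C: Z = 1/(jωC) = -j/(ω·C) = 0 - j1.579 Ω
Step 3 — Series combination: Z_total = R + C = 81.5 - j1.579 Ω = 81.52∠-1.1° Ω.

Z = 81.5 - j1.579 Ω = 81.52∠-1.1° Ω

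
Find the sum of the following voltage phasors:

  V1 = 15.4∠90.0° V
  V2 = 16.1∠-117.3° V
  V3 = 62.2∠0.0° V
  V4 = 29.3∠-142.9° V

Step 1 — Convert each phasor to rectangular form:
  V1 = 15.4·(cos(90.0°) + j·sin(90.0°)) = 0 + j15.4 V
  V2 = 16.1·(cos(-117.3°) + j·sin(-117.3°)) = -7.384 - j14.31 V
  V3 = 62.2·(cos(0.0°) + j·sin(0.0°)) = 62.2 V
  V4 = 29.3·(cos(-142.9°) + j·sin(-142.9°)) = -23.37 - j17.67 V
Step 2 — Sum components: V_total = 31.45 - j16.58 V.
Step 3 — Convert to polar: |V_total| = 35.55 V, ∠V_total = -27.8°.

V_total = 35.55∠-27.8° V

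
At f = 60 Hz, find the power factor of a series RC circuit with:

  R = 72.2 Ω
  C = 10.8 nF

Step 1 — Angular frequency: ω = 2π·f = 2π·60 = 377 rad/s.
Step 2 — Component impedances:
  R: Z = R = 72.2 Ω
  C: Z = 1/(jωC) = -j/(ω·C) = 0 - j2.456e+05 Ω
Step 3 — Series combination: Z_total = R + C = 72.2 - j2.456e+05 Ω = 2.456e+05∠-90.0° Ω.
Step 4 — Power factor: PF = cos(φ) = Re(Z)/|Z| = 72.2/2.456e+05 = 0.000294.
Step 5 — Type: Im(Z) = -2.456e+05 ⇒ leading (phase φ = -90.0°).

PF = 0.000294 (leading, φ = -90.0°)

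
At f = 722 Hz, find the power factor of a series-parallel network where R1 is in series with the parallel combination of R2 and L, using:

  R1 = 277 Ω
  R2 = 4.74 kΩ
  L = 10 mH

Step 1 — Angular frequency: ω = 2π·f = 2π·722 = 4536 rad/s.
Step 2 — Component impedances:
  R1: Z = R = 277 Ω
  R2: Z = R = 4740 Ω
  L: Z = jωL = j·4536·0.01 = 0 + j45.36 Ω
Step 3 — Parallel branch: R2 || L = 1/(1/R2 + 1/L) = 0.4341 + j45.36 Ω.
Step 4 — Series with R1: Z_total = R1 + (R2 || L) = 277.4 + j45.36 Ω = 281.1∠9.3° Ω.
Step 5 — Power factor: PF = cos(φ) = Re(Z)/|Z| = 277.43/281.12 = 0.9869.
Step 6 — Type: Im(Z) = 45.36 ⇒ lagging (phase φ = 9.3°).

PF = 0.9869 (lagging, φ = 9.3°)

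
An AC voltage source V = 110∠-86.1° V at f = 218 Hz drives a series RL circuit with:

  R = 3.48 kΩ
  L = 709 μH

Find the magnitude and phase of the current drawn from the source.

Step 1 — Angular frequency: ω = 2π·f = 2π·218 = 1370 rad/s.
Step 2 — Component impedances:
  R: Z = R = 3480 Ω
  L: Z = jωL = j·1370·0.000709 = 0 + j0.9711 Ω
Step 3 — Series combination: Z_total = R + L = 3480 + j0.9711 Ω = 3480∠0.0° Ω.
Step 4 — Source phasor: V = 110∠-86.1° V = 7.482 - j109.7 V.
Step 5 — Ohm's law: I = V / Z_total = (7.482 - j109.7) / (3480 + j0.9711) = 0.002141 - j0.03154 A.
Step 6 — Convert to polar: |I| = 0.03161 A, ∠I = -86.1°.

I = 0.03161∠-86.1° A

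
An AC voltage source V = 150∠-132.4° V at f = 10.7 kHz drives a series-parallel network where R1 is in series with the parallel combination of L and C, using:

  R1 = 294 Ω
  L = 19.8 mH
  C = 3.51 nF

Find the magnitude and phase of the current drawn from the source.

Step 1 — Angular frequency: ω = 2π·f = 2π·1.07e+04 = 6.723e+04 rad/s.
Step 2 — Component impedances:
  R1: Z = R = 294 Ω
  L: Z = jωL = j·6.723e+04·0.0198 = 0 + j1331 Ω
  C: Z = 1/(jωC) = -j/(ω·C) = 0 - j4238 Ω
Step 3 — Parallel branch: L || C = 1/(1/L + 1/C) = 0 + j1941 Ω.
Step 4 — Series with R1: Z_total = R1 + (L || C) = 294 + j1941 Ω = 1963∠81.4° Ω.
Step 5 — Source phasor: V = 150∠-132.4° V = -101.1 - j110.8 V.
Step 6 — Ohm's law: I = V / Z_total = (-101.1 - j110.8) / (294 + j1941) = -0.06351 + j0.04249 A.
Step 7 — Convert to polar: |I| = 0.07642 A, ∠I = 146.2°.

I = 0.07642∠146.2° A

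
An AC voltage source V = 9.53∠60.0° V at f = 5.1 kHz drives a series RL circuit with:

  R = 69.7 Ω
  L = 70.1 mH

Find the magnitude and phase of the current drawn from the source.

Step 1 — Angular frequency: ω = 2π·f = 2π·5100 = 3.204e+04 rad/s.
Step 2 — Component impedances:
  R: Z = R = 69.7 Ω
  L: Z = jωL = j·3.204e+04·0.0701 = 0 + j2246 Ω
Step 3 — Series combination: Z_total = R + L = 69.7 + j2246 Ω = 2247∠88.2° Ω.
Step 4 — Source phasor: V = 9.53∠60.0° V = 4.765 + j8.253 V.
Step 5 — Ohm's law: I = V / Z_total = (4.765 + j8.253) / (69.7 + j2246) = 0.003736 - j0.002005 A.
Step 6 — Convert to polar: |I| = 0.00424 A, ∠I = -28.2°.

I = 0.00424∠-28.2° A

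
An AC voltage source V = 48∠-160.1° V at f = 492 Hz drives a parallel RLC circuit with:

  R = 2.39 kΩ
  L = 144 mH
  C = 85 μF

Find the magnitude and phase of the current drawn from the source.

Step 1 — Angular frequency: ω = 2π·f = 2π·492 = 3091 rad/s.
Step 2 — Component impedances:
  R: Z = R = 2390 Ω
  L: Z = jωL = j·3091·0.144 = 0 + j445.2 Ω
  C: Z = 1/(jωC) = -j/(ω·C) = 0 - j3.806 Ω
Step 3 — Parallel combination: 1/Z_total = 1/R + 1/L + 1/C; Z_total = 0.006165 - j3.839 Ω = 3.839∠-89.9° Ω.
Step 4 — Source phasor: V = 48∠-160.1° V = -45.13 - j16.34 V.
Step 5 — Ohm's law: I = V / Z_total = (-45.13 - j16.34) / (0.006165 - j3.839) = 4.237 - j11.76 A.
Step 6 — Convert to polar: |I| = 12.5 A, ∠I = -70.2°.

I = 12.5∠-70.2° A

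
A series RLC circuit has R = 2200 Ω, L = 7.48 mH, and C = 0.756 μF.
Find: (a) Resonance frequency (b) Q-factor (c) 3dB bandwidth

Step 1 — Resonance: ω₀ = 1/√(LC) = 1/√(0.00748·7.56e-07) = 1.33e+04 rad/s.
Step 2 — f₀ = ω₀/(2π) = 2116 Hz.
Step 3 — Series Q: Q = ω₀L/R = 1.33e+04·0.00748/2200 = 0.04521.
Step 4 — Bandwidth: Δω = ω₀/Q = 2.941e+05 rad/s; BW = Δω/(2π) = 4.681e+04 Hz.

(a) f₀ = 2116 Hz  (b) Q = 0.04521  (c) BW = 4.681e+04 Hz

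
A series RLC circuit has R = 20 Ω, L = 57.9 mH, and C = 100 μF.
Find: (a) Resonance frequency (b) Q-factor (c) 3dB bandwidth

Step 1 — Resonance condition Im(Z)=0 gives ω₀ = 1/√(LC).
Step 2 — ω₀ = 1/√(0.0579·0.0001) = 415.6 rad/s.
Step 3 — f₀ = ω₀/(2π) = 66.14 Hz.
Step 4 — Series Q: Q = ω₀L/R = 415.6·0.0579/20 = 1.203.
Step 5 — 3dB bandwidth: Δω = ω₀/Q = 345.4 rad/s; BW = Δω/(2π) = 54.98 Hz.

(a) f₀ = 66.14 Hz  (b) Q = 1.203  (c) BW = 54.98 Hz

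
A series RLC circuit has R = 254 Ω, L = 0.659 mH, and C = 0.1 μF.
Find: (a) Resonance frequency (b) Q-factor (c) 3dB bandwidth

Step 1 — Resonance condition Im(Z)=0 gives ω₀ = 1/√(LC).
Step 2 — ω₀ = 1/√(0.000659·1e-07) = 1.232e+05 rad/s.
Step 3 — f₀ = ω₀/(2π) = 1.961e+04 Hz.
Step 4 — Series Q: Q = ω₀L/R = 1.232e+05·0.000659/254 = 0.3196.
Step 5 — 3dB bandwidth: Δω = ω₀/Q = 3.854e+05 rad/s; BW = Δω/(2π) = 6.134e+04 Hz.

(a) f₀ = 1.961e+04 Hz  (b) Q = 0.3196  (c) BW = 6.134e+04 Hz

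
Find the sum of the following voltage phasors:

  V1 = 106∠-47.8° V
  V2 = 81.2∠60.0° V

Step 1 — Convert each phasor to rectangular form:
  V1 = 106·(cos(-47.8°) + j·sin(-47.8°)) = 71.2 - j78.53 V
  V2 = 81.2·(cos(60.0°) + j·sin(60.0°)) = 40.6 + j70.32 V
Step 2 — Sum components: V_total = 111.8 - j8.204 V.
Step 3 — Convert to polar: |V_total| = 112.1 V, ∠V_total = -4.2°.

V_total = 112.1∠-4.2° V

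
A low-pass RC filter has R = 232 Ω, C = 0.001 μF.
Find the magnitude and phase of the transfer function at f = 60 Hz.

Step 1 — Angular frequency: ω = 2π·60 = 377 rad/s.
Step 2 — Transfer function: H(jω) = 1/(1 + jωRC).
Step 3 — Denominator: 1 + jωRC = 1 + j·377·232·1e-09 = 1 + j8.746e-05.
Step 4 — H = 1 - j8.746e-05.
Step 5 — Magnitude: |H| = 1 (-0.0 dB); phase: φ = -0.0°.

|H| = 1 (-0.0 dB), φ = -0.0°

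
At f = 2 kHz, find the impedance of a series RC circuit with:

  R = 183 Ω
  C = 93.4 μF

Step 1 — Angular frequency: ω = 2π·f = 2π·2000 = 1.257e+04 rad/s.
Step 2 — Component impedances:
  R: Z = R = 183 Ω
  C: Z = 1/(jωC) = -j/(ω·C) = 0 - j0.852 Ω
Step 3 — Series combination: Z_total = R + C = 183 - j0.852 Ω = 183∠-0.3° Ω.

Z = 183 - j0.852 Ω = 183∠-0.3° Ω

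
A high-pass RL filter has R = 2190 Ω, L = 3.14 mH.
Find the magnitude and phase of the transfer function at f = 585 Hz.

Step 1 — Angular frequency: ω = 2π·585 = 3676 rad/s.
Step 2 — Transfer function: H(jω) = jωL/(R + jωL).
Step 3 — Numerator jωL = j·11.54; denominator R + jωL = 2190 + j11.54.
Step 4 — H = 2.777e-05 + j0.00527.
Step 5 — Magnitude: |H| = 0.00527 (-45.6 dB); phase: φ = 89.7°.

|H| = 0.00527 (-45.6 dB), φ = 89.7°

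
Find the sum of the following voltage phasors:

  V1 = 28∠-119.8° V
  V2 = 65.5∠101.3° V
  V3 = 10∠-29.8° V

Step 1 — Convert each phasor to rectangular form:
  V1 = 28·(cos(-119.8°) + j·sin(-119.8°)) = -13.92 - j24.3 V
  V2 = 65.5·(cos(101.3°) + j·sin(101.3°)) = -12.83 + j64.23 V
  V3 = 10·(cos(-29.8°) + j·sin(-29.8°)) = 8.678 - j4.97 V
Step 2 — Sum components: V_total = -18.07 + j34.96 V.
Step 3 — Convert to polar: |V_total| = 39.36 V, ∠V_total = 117.3°.

V_total = 39.36∠117.3° V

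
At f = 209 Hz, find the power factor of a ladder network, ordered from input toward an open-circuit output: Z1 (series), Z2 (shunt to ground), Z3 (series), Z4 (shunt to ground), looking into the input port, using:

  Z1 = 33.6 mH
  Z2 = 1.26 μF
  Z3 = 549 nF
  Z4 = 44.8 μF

Step 1 — Angular frequency: ω = 2π·f = 2π·209 = 1313 rad/s.
Step 2 — Component impedances:
  Z1: Z = jωL = j·1313·0.0336 = 0 + j44.12 Ω
  Z2: Z = 1/(jωC) = -j/(ω·C) = 0 - j604.4 Ω
  Z3: Z = 1/(jωC) = -j/(ω·C) = 0 - j1387 Ω
  Z4: Z = 1/(jωC) = -j/(ω·C) = 0 - j17 Ω
Step 3 — Ladder network (open output): work backward from the far end, alternating series and parallel combinations. Z_in = 0 - j378.4 Ω = 378.4∠-90.0° Ω.
Step 4 — Power factor: PF = cos(φ) = Re(Z)/|Z| = 0/378.4 = 0.
Step 5 — Type: Im(Z) = -378.4 ⇒ leading (phase φ = -90.0°).

PF = 0 (leading, φ = -90.0°)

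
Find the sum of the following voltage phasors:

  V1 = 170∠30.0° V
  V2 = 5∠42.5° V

Step 1 — Convert each phasor to rectangular form:
  V1 = 170·(cos(30.0°) + j·sin(30.0°)) = 147.2 + j85 V
  V2 = 5·(cos(42.5°) + j·sin(42.5°)) = 3.686 + j3.378 V
Step 2 — Sum components: V_total = 150.9 + j88.38 V.
Step 3 — Convert to polar: |V_total| = 174.9 V, ∠V_total = 30.4°.

V_total = 174.9∠30.4° V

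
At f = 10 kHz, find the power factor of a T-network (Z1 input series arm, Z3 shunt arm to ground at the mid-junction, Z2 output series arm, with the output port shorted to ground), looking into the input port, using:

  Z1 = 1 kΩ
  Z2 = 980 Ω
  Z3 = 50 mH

Step 1 — Angular frequency: ω = 2π·f = 2π·1e+04 = 6.283e+04 rad/s.
Step 2 — Component impedances:
  Z1: Z = R = 1000 Ω
  Z2: Z = R = 980 Ω
  Z3: Z = jωL = j·6.283e+04·0.05 = 0 + j3142 Ω
Step 3 — With the output port shorted to ground, the output series arm Z2 runs from the junction to ground; the shunt arm Z3 also runs from the junction to ground. They appear in parallel: Z3 || Z2 = 893.1 + j278.6 Ω.
Step 4 — Series with input arm Z1: Z_in = Z1 + (Z3 || Z2) = 1893 + j278.6 Ω = 1913∠8.4° Ω.
Step 5 — Power factor: PF = cos(φ) = Re(Z)/|Z| = 1893.1/1913.5 = 0.9893.
Step 6 — Type: Im(Z) = 278.6 ⇒ lagging (phase φ = 8.4°).

PF = 0.9893 (lagging, φ = 8.4°)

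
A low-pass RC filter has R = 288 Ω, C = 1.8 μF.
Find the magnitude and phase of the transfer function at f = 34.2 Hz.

Step 1 — Angular frequency: ω = 2π·34.2 = 214.9 rad/s.
Step 2 — Transfer function: H(jω) = 1/(1 + jωRC).
Step 3 — Denominator: 1 + jωRC = 1 + j·214.9·288·1.8e-06 = 1 + j0.1114.
Step 4 — H = 0.9877 - j0.11.
Step 5 — Magnitude: |H| = 0.9939 (-0.1 dB); phase: φ = -6.4°.

|H| = 0.9939 (-0.1 dB), φ = -6.4°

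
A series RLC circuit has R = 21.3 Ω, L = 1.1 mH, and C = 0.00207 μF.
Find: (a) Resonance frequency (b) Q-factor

Step 1 — Resonance condition Im(Z)=0 gives ω₀ = 1/√(LC).
Step 2 — ω₀ = 1/√(0.0011·2.07e-09) = 6.627e+05 rad/s.
Step 3 — f₀ = ω₀/(2π) = 1.055e+05 Hz.
Step 4 — Series Q: Q = ω₀L/R = 6.627e+05·0.0011/21.3 = 34.22.

(a) f₀ = 1.055e+05 Hz  (b) Q = 34.22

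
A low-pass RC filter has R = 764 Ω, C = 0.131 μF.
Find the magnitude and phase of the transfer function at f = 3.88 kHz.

Step 1 — Angular frequency: ω = 2π·3880 = 2.438e+04 rad/s.
Step 2 — Transfer function: H(jω) = 1/(1 + jωRC).
Step 3 — Denominator: 1 + jωRC = 1 + j·2.438e+04·764·1.31e-07 = 1 + j2.44.
Step 4 — H = 0.1438 - j0.3509.
Step 5 — Magnitude: |H| = 0.3792 (-8.4 dB); phase: φ = -67.7°.

|H| = 0.3792 (-8.4 dB), φ = -67.7°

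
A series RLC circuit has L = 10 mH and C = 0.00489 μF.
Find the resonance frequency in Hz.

Step 1 — Resonance condition Im(Z)=0 gives ω₀ = 1/√(LC).
Step 2 — ω₀ = 1/√(0.01·4.89e-09) = 1.43e+05 rad/s.
Step 3 — f₀ = ω₀/(2π) = 2.276e+04 Hz.

f₀ = 2.276e+04 Hz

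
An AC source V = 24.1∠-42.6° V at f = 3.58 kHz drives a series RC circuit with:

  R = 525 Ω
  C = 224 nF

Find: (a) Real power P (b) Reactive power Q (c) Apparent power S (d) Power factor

Step 1 — Angular frequency: ω = 2π·f = 2π·3580 = 2.249e+04 rad/s.
Step 2 — Component impedances:
  R: Z = R = 525 Ω
  C: Z = 1/(jωC) = -j/(ω·C) = 0 - j198.5 Ω
Step 3 — Series combination: Z_total = R + C = 525 - j198.5 Ω = 561.3∠-20.7° Ω.
Step 4 — Source phasor: V = 24.1∠-42.6° V = 17.74 - j16.31 V.
Step 5 — Current: I = V / Z = 0.03984 - j0.01601 A = 0.04294∠-21.9° A.
Step 6 — Complex power: S = V·I* = 0.968 - j0.3659 VA.
Step 7 — Real power: P = Re(S) = 0.968 W.
Step 8 — Reactive power: Q = Im(S) = -0.3659 VAR.
Step 9 — Apparent power: |S| = 1.035 VA.
Step 10 — Power factor: PF = P/|S| = 0.9354 (leading).

(a) P = 0.968 W  (b) Q = -0.3659 VAR  (c) S = 1.035 VA  (d) PF = 0.9354 (leading)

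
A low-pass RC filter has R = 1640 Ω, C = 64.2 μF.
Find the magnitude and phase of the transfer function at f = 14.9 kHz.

Step 1 — Angular frequency: ω = 2π·1.49e+04 = 9.362e+04 rad/s.
Step 2 — Transfer function: H(jω) = 1/(1 + jωRC).
Step 3 — Denominator: 1 + jωRC = 1 + j·9.362e+04·1640·6.42e-05 = 1 + j9857.
Step 4 — H = 1.029e-08 - j0.0001015.
Step 5 — Magnitude: |H| = 0.0001015 (-79.9 dB); phase: φ = -90.0°.

|H| = 0.0001015 (-79.9 dB), φ = -90.0°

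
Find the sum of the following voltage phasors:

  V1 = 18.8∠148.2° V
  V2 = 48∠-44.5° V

Step 1 — Convert each phasor to rectangular form:
  V1 = 18.8·(cos(148.2°) + j·sin(148.2°)) = -15.98 + j9.907 V
  V2 = 48·(cos(-44.5°) + j·sin(-44.5°)) = 34.24 - j33.64 V
Step 2 — Sum components: V_total = 18.26 - j23.74 V.
Step 3 — Convert to polar: |V_total| = 29.95 V, ∠V_total = -52.4°.

V_total = 29.95∠-52.4° V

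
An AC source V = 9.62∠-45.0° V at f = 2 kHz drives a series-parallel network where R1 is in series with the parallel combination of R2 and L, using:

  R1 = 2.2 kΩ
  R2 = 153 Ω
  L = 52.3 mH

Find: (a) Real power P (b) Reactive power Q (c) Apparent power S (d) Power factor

Step 1 — Angular frequency: ω = 2π·f = 2π·2000 = 1.257e+04 rad/s.
Step 2 — Component impedances:
  R1: Z = R = 2200 Ω
  R2: Z = R = 153 Ω
  L: Z = jωL = j·1.257e+04·0.0523 = 0 + j657.2 Ω
Step 3 — Parallel branch: R2 || L = 1/(1/R2 + 1/L) = 145.1 + j33.79 Ω.
Step 4 — Series with R1: Z_total = R1 + (R2 || L) = 2345 + j33.79 Ω = 2345∠0.8° Ω.
Step 5 — Source phasor: V = 9.62∠-45.0° V = 6.802 - j6.802 V.
Step 6 — Current: I = V / Z = 0.002858 - j0.002942 A = 0.004102∠-45.8° A.
Step 7 — Complex power: S = V·I* = 0.03945 + j0.0005684 VA.
Step 8 — Real power: P = Re(S) = 0.03945 W.
Step 9 — Reactive power: Q = Im(S) = 0.0005684 VAR.
Step 10 — Apparent power: |S| = 0.03946 VA.
Step 11 — Power factor: PF = P/|S| = 0.9999 (lagging).

(a) P = 0.03945 W  (b) Q = 0.0005684 VAR  (c) S = 0.03946 VA  (d) PF = 0.9999 (lagging)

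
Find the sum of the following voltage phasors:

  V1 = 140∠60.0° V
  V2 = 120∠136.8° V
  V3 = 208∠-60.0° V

Step 1 — Convert each phasor to rectangular form:
  V1 = 140·(cos(60.0°) + j·sin(60.0°)) = 70 + j121.2 V
  V2 = 120·(cos(136.8°) + j·sin(136.8°)) = -87.48 + j82.15 V
  V3 = 208·(cos(-60.0°) + j·sin(-60.0°)) = 104 - j180.1 V
Step 2 — Sum components: V_total = 86.52 + j23.26 V.
Step 3 — Convert to polar: |V_total| = 89.59 V, ∠V_total = 15.0°.

V_total = 89.59∠15.0° V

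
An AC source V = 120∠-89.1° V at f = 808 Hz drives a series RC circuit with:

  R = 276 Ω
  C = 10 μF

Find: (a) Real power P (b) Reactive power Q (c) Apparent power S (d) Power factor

Step 1 — Angular frequency: ω = 2π·f = 2π·808 = 5077 rad/s.
Step 2 — Component impedances:
  R: Z = R = 276 Ω
  C: Z = 1/(jωC) = -j/(ω·C) = 0 - j19.7 Ω
Step 3 — Series combination: Z_total = R + C = 276 - j19.7 Ω = 276.7∠-4.1° Ω.
Step 4 — Source phasor: V = 120∠-89.1° V = 1.885 - j120 V.
Step 5 — Current: I = V / Z = 0.03766 - j0.432 A = 0.4337∠-85.0° A.
Step 6 — Complex power: S = V·I* = 51.91 - j3.705 VA.
Step 7 — Real power: P = Re(S) = 51.91 W.
Step 8 — Reactive power: Q = Im(S) = -3.705 VAR.
Step 9 — Apparent power: |S| = 52.04 VA.
Step 10 — Power factor: PF = P/|S| = 0.9975 (leading).

(a) P = 51.91 W  (b) Q = -3.705 VAR  (c) S = 52.04 VA  (d) PF = 0.9975 (leading)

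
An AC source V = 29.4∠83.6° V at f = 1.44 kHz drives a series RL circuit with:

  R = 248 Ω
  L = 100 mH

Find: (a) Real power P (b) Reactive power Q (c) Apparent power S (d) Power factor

Step 1 — Angular frequency: ω = 2π·f = 2π·1440 = 9048 rad/s.
Step 2 — Component impedances:
  R: Z = R = 248 Ω
  L: Z = jωL = j·9048·0.1 = 0 + j904.8 Ω
Step 3 — Series combination: Z_total = R + L = 248 + j904.8 Ω = 938.2∠74.7° Ω.
Step 4 — Source phasor: V = 29.4∠83.6° V = 3.277 + j29.22 V.
Step 5 — Current: I = V / Z = 0.03096 + j0.004864 A = 0.03134∠8.9° A.
Step 6 — Complex power: S = V·I* = 0.2436 + j0.8886 VA.
Step 7 — Real power: P = Re(S) = 0.2436 W.
Step 8 — Reactive power: Q = Im(S) = 0.8886 VAR.
Step 9 — Apparent power: |S| = 0.9213 VA.
Step 10 — Power factor: PF = P/|S| = 0.2643 (lagging).

(a) P = 0.2436 W  (b) Q = 0.8886 VAR  (c) S = 0.9213 VA  (d) PF = 0.2643 (lagging)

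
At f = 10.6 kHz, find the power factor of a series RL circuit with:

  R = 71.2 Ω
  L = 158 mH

Step 1 — Angular frequency: ω = 2π·f = 2π·1.06e+04 = 6.66e+04 rad/s.
Step 2 — Component impedances:
  R: Z = R = 71.2 Ω
  L: Z = jωL = j·6.66e+04·0.158 = 0 + j1.052e+04 Ω
Step 3 — Series combination: Z_total = R + L = 71.2 + j1.052e+04 Ω = 1.052e+04∠89.6° Ω.
Step 4 — Power factor: PF = cos(φ) = Re(Z)/|Z| = 71.2/10523 = 0.006766.
Step 5 — Type: Im(Z) = 1.052e+04 ⇒ lagging (phase φ = 89.6°).

PF = 0.006766 (lagging, φ = 89.6°)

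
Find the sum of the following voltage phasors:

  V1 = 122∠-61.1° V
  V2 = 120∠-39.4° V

Step 1 — Convert each phasor to rectangular form:
  V1 = 122·(cos(-61.1°) + j·sin(-61.1°)) = 58.96 - j106.8 V
  V2 = 120·(cos(-39.4°) + j·sin(-39.4°)) = 92.73 - j76.17 V
Step 2 — Sum components: V_total = 151.7 - j183 V.
Step 3 — Convert to polar: |V_total| = 237.7 V, ∠V_total = -50.3°.

V_total = 237.7∠-50.3° V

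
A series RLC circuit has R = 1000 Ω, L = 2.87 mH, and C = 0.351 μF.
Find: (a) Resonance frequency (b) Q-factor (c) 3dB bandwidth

Step 1 — Resonance: ω₀ = 1/√(LC) = 1/√(0.00287·3.51e-07) = 3.151e+04 rad/s.
Step 2 — f₀ = ω₀/(2π) = 5014 Hz.
Step 3 — Series Q: Q = ω₀L/R = 3.151e+04·0.00287/1000 = 0.09042.
Step 4 — Bandwidth: Δω = ω₀/Q = 3.484e+05 rad/s; BW = Δω/(2π) = 5.545e+04 Hz.

(a) f₀ = 5014 Hz  (b) Q = 0.09042  (c) BW = 5.545e+04 Hz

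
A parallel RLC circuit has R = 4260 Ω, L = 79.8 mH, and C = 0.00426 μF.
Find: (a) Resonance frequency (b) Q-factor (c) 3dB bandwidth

Step 1 — Resonance: ω₀ = 1/√(LC) = 1/√(0.0798·4.26e-09) = 5.424e+04 rad/s.
Step 2 — f₀ = ω₀/(2π) = 8632 Hz.
Step 3 — Parallel Q: Q = R/(ω₀L) = 4260/(5.424e+04·0.0798) = 0.9843.
Step 4 — Bandwidth: Δω = ω₀/Q = 5.51e+04 rad/s; BW = Δω/(2π) = 8770 Hz.

(a) f₀ = 8632 Hz  (b) Q = 0.9843  (c) BW = 8770 Hz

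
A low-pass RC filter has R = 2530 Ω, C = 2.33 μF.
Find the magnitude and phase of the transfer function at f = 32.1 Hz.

Step 1 — Angular frequency: ω = 2π·32.1 = 201.7 rad/s.
Step 2 — Transfer function: H(jω) = 1/(1 + jωRC).
Step 3 — Denominator: 1 + jωRC = 1 + j·201.7·2530·2.33e-06 = 1 + j1.189.
Step 4 — H = 0.4143 - j0.4926.
Step 5 — Magnitude: |H| = 0.6437 (-3.8 dB); phase: φ = -49.9°.

|H| = 0.6437 (-3.8 dB), φ = -49.9°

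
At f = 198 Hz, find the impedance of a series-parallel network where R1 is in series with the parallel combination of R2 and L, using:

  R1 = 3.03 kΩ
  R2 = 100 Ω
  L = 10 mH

Step 1 — Angular frequency: ω = 2π·f = 2π·198 = 1244 rad/s.
Step 2 — Component impedances:
  R1: Z = R = 3030 Ω
  R2: Z = R = 100 Ω
  L: Z = jωL = j·1244·0.01 = 0 + j12.44 Ω
Step 3 — Parallel branch: R2 || L = 1/(1/R2 + 1/L) = 1.524 + j12.25 Ω.
Step 4 — Series with R1: Z_total = R1 + (R2 || L) = 3032 + j12.25 Ω = 3032∠0.2° Ω.

Z = 3032 + j12.25 Ω = 3032∠0.2° Ω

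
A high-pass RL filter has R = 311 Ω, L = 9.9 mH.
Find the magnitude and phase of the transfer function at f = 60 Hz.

Step 1 — Angular frequency: ω = 2π·60 = 377 rad/s.
Step 2 — Transfer function: H(jω) = jωL/(R + jωL).
Step 3 — Numerator jωL = j·3.732; denominator R + jωL = 311 + j3.732.
Step 4 — H = 0.000144 + j0.012.
Step 5 — Magnitude: |H| = 0.012 (-38.4 dB); phase: φ = 89.3°.

|H| = 0.012 (-38.4 dB), φ = 89.3°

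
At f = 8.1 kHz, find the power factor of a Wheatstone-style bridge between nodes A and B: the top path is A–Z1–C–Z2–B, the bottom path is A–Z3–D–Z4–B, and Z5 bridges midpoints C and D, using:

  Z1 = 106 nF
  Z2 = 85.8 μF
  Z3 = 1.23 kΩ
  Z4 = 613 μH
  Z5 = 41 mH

Step 1 — Angular frequency: ω = 2π·f = 2π·8100 = 5.089e+04 rad/s.
Step 2 — Component impedances:
  Z1: Z = 1/(jωC) = -j/(ω·C) = 0 - j185.4 Ω
  Z2: Z = 1/(jωC) = -j/(ω·C) = 0 - j0.229 Ω
  Z3: Z = R = 1230 Ω
  Z4: Z = jωL = j·5.089e+04·0.000613 = 0 + j31.2 Ω
  Z5: Z = jωL = j·5.089e+04·0.041 = 0 + j2087 Ω
Step 3 — Bridge requires nodal analysis (the Z5 bridge couples midpoints C and D, so the two paths cannot be reduced to a simple series/parallel combination). Setting node B to ground and injecting 1 A at node A, the 3-node admittance system at A, C, D solves to V_A = Z_AB = 27.57 - j182.1 Ω = 184.2∠-81.4° Ω.
Step 4 — Power factor: PF = cos(φ) = Re(Z)/|Z| = 27.57/184.2 = 0.1497.
Step 5 — Type: Im(Z) = -182.1 ⇒ leading (phase φ = -81.4°).

PF = 0.1497 (leading, φ = -81.4°)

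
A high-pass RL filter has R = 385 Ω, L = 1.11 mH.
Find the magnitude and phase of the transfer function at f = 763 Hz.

Step 1 — Angular frequency: ω = 2π·763 = 4794 rad/s.
Step 2 — Transfer function: H(jω) = jωL/(R + jωL).
Step 3 — Numerator jωL = j·5.321; denominator R + jωL = 385 + j5.321.
Step 4 — H = 0.000191 + j0.01382.
Step 5 — Magnitude: |H| = 0.01382 (-37.2 dB); phase: φ = 89.2°.

|H| = 0.01382 (-37.2 dB), φ = 89.2°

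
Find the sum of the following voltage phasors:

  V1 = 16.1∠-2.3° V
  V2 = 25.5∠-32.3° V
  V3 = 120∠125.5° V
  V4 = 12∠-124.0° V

Step 1 — Convert each phasor to rectangular form:
  V1 = 16.1·(cos(-2.3°) + j·sin(-2.3°)) = 16.09 - j0.6461 V
  V2 = 25.5·(cos(-32.3°) + j·sin(-32.3°)) = 21.55 - j13.63 V
  V3 = 120·(cos(125.5°) + j·sin(125.5°)) = -69.68 + j97.69 V
  V4 = 12·(cos(-124.0°) + j·sin(-124.0°)) = -6.71 - j9.948 V
Step 2 — Sum components: V_total = -38.75 + j73.47 V.
Step 3 — Convert to polar: |V_total| = 83.07 V, ∠V_total = 117.8°.

V_total = 83.07∠117.8° V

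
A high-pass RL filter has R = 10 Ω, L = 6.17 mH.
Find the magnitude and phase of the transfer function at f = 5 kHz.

Step 1 — Angular frequency: ω = 2π·5000 = 3.142e+04 rad/s.
Step 2 — Transfer function: H(jω) = jωL/(R + jωL).
Step 3 — Numerator jωL = j·193.8; denominator R + jωL = 10 + j193.8.
Step 4 — H = 0.9973 + j0.05145.
Step 5 — Magnitude: |H| = 0.9987 (-0.0 dB); phase: φ = 3.0°.

|H| = 0.9987 (-0.0 dB), φ = 3.0°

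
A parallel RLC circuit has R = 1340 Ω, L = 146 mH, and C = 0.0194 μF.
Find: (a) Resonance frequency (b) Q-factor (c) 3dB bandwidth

Step 1 — Resonance: ω₀ = 1/√(LC) = 1/√(0.146·1.94e-08) = 1.879e+04 rad/s.
Step 2 — f₀ = ω₀/(2π) = 2990 Hz.
Step 3 — Parallel Q: Q = R/(ω₀L) = 1340/(1.879e+04·0.146) = 0.4885.
Step 4 — Bandwidth: Δω = ω₀/Q = 3.847e+04 rad/s; BW = Δω/(2π) = 6122 Hz.

(a) f₀ = 2990 Hz  (b) Q = 0.4885  (c) BW = 6122 Hz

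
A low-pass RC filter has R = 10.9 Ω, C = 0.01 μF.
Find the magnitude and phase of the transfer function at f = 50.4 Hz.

Step 1 — Angular frequency: ω = 2π·50.4 = 316.7 rad/s.
Step 2 — Transfer function: H(jω) = 1/(1 + jωRC).
Step 3 — Denominator: 1 + jωRC = 1 + j·316.7·10.9·1e-08 = 1 + j3.452e-05.
Step 4 — H = 1 - j3.452e-05.
Step 5 — Magnitude: |H| = 1 (-0.0 dB); phase: φ = -0.0°.

|H| = 1 (-0.0 dB), φ = -0.0°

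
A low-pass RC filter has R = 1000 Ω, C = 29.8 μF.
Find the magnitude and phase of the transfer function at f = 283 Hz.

Step 1 — Angular frequency: ω = 2π·283 = 1778 rad/s.
Step 2 — Transfer function: H(jω) = 1/(1 + jωRC).
Step 3 — Denominator: 1 + jωRC = 1 + j·1778·1000·2.98e-05 = 1 + j52.99.
Step 4 — H = 0.000356 - j0.01887.
Step 5 — Magnitude: |H| = 0.01887 (-34.5 dB); phase: φ = -88.9°.

|H| = 0.01887 (-34.5 dB), φ = -88.9°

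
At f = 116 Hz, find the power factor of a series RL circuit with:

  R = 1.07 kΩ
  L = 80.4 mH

Step 1 — Angular frequency: ω = 2π·f = 2π·116 = 728.8 rad/s.
Step 2 — Component impedances:
  R: Z = R = 1070 Ω
  L: Z = jωL = j·728.8·0.0804 = 0 + j58.6 Ω
Step 3 — Series combination: Z_total = R + L = 1070 + j58.6 Ω = 1072∠3.1° Ω.
Step 4 — Power factor: PF = cos(φ) = Re(Z)/|Z| = 1070/1071.6 = 0.9985.
Step 5 — Type: Im(Z) = 58.6 ⇒ lagging (phase φ = 3.1°).

PF = 0.9985 (lagging, φ = 3.1°)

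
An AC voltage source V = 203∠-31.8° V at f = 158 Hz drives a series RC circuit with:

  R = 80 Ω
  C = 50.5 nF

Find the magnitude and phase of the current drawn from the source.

Step 1 — Angular frequency: ω = 2π·f = 2π·158 = 992.7 rad/s.
Step 2 — Component impedances:
  R: Z = R = 80 Ω
  C: Z = 1/(jωC) = -j/(ω·C) = 0 - j1.995e+04 Ω
Step 3 — Series combination: Z_total = R + C = 80 - j1.995e+04 Ω = 1.995e+04∠-89.8° Ω.
Step 4 — Source phasor: V = 203∠-31.8° V = 172.5 - j107 V.
Step 5 — Ohm's law: I = V / Z_total = (172.5 - j107) / (80 - j1.995e+04) = 0.005397 + j0.008628 A.
Step 6 — Convert to polar: |I| = 0.01018 A, ∠I = 58.0°.

I = 0.01018∠58.0° A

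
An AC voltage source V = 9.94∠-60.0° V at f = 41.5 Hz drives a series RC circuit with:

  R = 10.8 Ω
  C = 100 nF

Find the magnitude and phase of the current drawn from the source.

Step 1 — Angular frequency: ω = 2π·f = 2π·41.5 = 260.8 rad/s.
Step 2 — Component impedances:
  R: Z = R = 10.8 Ω
  C: Z = 1/(jωC) = -j/(ω·C) = 0 - j3.835e+04 Ω
Step 3 — Series combination: Z_total = R + C = 10.8 - j3.835e+04 Ω = 3.835e+04∠-90.0° Ω.
Step 4 — Source phasor: V = 9.94∠-60.0° V = 4.97 - j8.608 V.
Step 5 — Ohm's law: I = V / Z_total = (4.97 - j8.608) / (10.8 - j3.835e+04) = 0.0002245 + j0.0001295 A.
Step 6 — Convert to polar: |I| = 0.0002592 A, ∠I = 30.0°.

I = 0.0002592∠30.0° A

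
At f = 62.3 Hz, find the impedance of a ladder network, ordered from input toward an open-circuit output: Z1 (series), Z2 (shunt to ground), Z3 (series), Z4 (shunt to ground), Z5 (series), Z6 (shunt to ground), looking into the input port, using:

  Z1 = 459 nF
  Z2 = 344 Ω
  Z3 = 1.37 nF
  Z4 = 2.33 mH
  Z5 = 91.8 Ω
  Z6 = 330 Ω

Step 1 — Angular frequency: ω = 2π·f = 2π·62.3 = 391.4 rad/s.
Step 2 — Component impedances:
  Z1: Z = 1/(jωC) = -j/(ω·C) = 0 - j5566 Ω
  Z2: Z = R = 344 Ω
  Z3: Z = 1/(jωC) = -j/(ω·C) = 0 - j1.865e+06 Ω
  Z4: Z = jωL = j·391.4·0.00233 = 0 + j0.9121 Ω
  Z5: Z = R = 91.8 Ω
  Z6: Z = R = 330 Ω
Step 3 — Ladder network (open output): work backward from the far end, alternating series and parallel combinations. Z_in = 344 - j5566 Ω = 5576∠-86.5° Ω.

Z = 344 - j5566 Ω = 5576∠-86.5° Ω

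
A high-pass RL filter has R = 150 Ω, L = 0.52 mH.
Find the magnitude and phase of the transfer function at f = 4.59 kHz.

Step 1 — Angular frequency: ω = 2π·4590 = 2.884e+04 rad/s.
Step 2 — Transfer function: H(jω) = jωL/(R + jωL).
Step 3 — Numerator jωL = j·15; denominator R + jωL = 150 + j15.
Step 4 — H = 0.009897 + j0.09899.
Step 5 — Magnitude: |H| = 0.09948 (-20.0 dB); phase: φ = 84.3°.

|H| = 0.09948 (-20.0 dB), φ = 84.3°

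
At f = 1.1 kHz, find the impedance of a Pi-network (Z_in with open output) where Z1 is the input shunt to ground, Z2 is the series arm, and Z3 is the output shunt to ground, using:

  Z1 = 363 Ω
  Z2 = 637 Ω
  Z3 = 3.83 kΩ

Step 1 — Angular frequency: ω = 2π·f = 2π·1100 = 6912 rad/s.
Step 2 — Component impedances:
  Z1: Z = R = 363 Ω
  Z2: Z = R = 637 Ω
  Z3: Z = R = 3830 Ω
Step 3 — With open output, the series arm Z2 and the output shunt Z3 appear in series to ground: Z2 + Z3 = 4467 Ω.
Step 4 — Parallel with input shunt Z1: Z_in = Z1 || (Z2 + Z3) = 335.7 Ω = 335.7∠0.0° Ω.

Z = 335.7 Ω = 335.7∠0.0° Ω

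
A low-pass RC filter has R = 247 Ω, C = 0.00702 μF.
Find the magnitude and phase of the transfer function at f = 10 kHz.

Step 1 — Angular frequency: ω = 2π·1e+04 = 6.283e+04 rad/s.
Step 2 — Transfer function: H(jω) = 1/(1 + jωRC).
Step 3 — Denominator: 1 + jωRC = 1 + j·6.283e+04·247·7.02e-09 = 1 + j0.1089.
Step 4 — H = 0.9883 - j0.1077.
Step 5 — Magnitude: |H| = 0.9941 (-0.1 dB); phase: φ = -6.2°.

|H| = 0.9941 (-0.1 dB), φ = -6.2°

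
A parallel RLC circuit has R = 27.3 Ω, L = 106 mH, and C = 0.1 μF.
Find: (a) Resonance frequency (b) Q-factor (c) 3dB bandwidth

Step 1 — Resonance: ω₀ = 1/√(LC) = 1/√(0.106·1e-07) = 9713 rad/s.
Step 2 — f₀ = ω₀/(2π) = 1546 Hz.
Step 3 — Parallel Q: Q = R/(ω₀L) = 27.3/(9713·0.106) = 0.02652.
Step 4 — Bandwidth: Δω = ω₀/Q = 3.663e+05 rad/s; BW = Δω/(2π) = 5.83e+04 Hz.

(a) f₀ = 1546 Hz  (b) Q = 0.02652  (c) BW = 5.83e+04 Hz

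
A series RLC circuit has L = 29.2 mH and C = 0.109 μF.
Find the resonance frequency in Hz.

Step 1 — Resonance condition Im(Z)=0 gives ω₀ = 1/√(LC).
Step 2 — ω₀ = 1/√(0.0292·1.09e-07) = 1.773e+04 rad/s.
Step 3 — f₀ = ω₀/(2π) = 2821 Hz.

f₀ = 2821 Hz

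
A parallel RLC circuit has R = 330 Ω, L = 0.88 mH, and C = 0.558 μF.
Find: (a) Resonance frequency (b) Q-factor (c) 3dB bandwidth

Step 1 — Resonance: ω₀ = 1/√(LC) = 1/√(0.00088·5.58e-07) = 4.513e+04 rad/s.
Step 2 — f₀ = ω₀/(2π) = 7182 Hz.
Step 3 — Parallel Q: Q = R/(ω₀L) = 330/(4.513e+04·0.00088) = 8.31.
Step 4 — Bandwidth: Δω = ω₀/Q = 5431 rad/s; BW = Δω/(2π) = 864.3 Hz.

(a) f₀ = 7182 Hz  (b) Q = 8.31  (c) BW = 864.3 Hz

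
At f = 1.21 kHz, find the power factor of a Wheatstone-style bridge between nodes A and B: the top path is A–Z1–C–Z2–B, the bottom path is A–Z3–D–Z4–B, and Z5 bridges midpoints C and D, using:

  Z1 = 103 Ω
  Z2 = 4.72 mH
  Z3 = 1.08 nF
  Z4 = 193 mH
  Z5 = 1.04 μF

Step 1 — Angular frequency: ω = 2π·f = 2π·1210 = 7603 rad/s.
Step 2 — Component impedances:
  Z1: Z = R = 103 Ω
  Z2: Z = jωL = j·7603·0.00472 = 0 + j35.88 Ω
  Z3: Z = 1/(jωC) = -j/(ω·C) = 0 - j1.218e+05 Ω
  Z4: Z = jωL = j·7603·0.193 = 0 + j1467 Ω
  Z5: Z = 1/(jωC) = -j/(ω·C) = 0 - j126.5 Ω
Step 3 — Bridge requires nodal analysis (the Z5 bridge couples midpoints C and D, so the two paths cannot be reduced to a simple series/parallel combination). Setting node B to ground and injecting 1 A at node A, the 3-node admittance system at A, C, D solves to V_A = Z_AB = 103 + j34.86 Ω = 108.7∠18.7° Ω.
Step 4 — Power factor: PF = cos(φ) = Re(Z)/|Z| = 102.99/108.73 = 0.9472.
Step 5 — Type: Im(Z) = 34.86 ⇒ lagging (phase φ = 18.7°).

PF = 0.9472 (lagging, φ = 18.7°)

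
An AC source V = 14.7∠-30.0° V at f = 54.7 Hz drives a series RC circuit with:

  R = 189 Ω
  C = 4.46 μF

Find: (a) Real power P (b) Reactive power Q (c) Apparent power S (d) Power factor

Step 1 — Angular frequency: ω = 2π·f = 2π·54.7 = 343.7 rad/s.
Step 2 — Component impedances:
  R: Z = R = 189 Ω
  C: Z = 1/(jωC) = -j/(ω·C) = 0 - j652.4 Ω
Step 3 — Series combination: Z_total = R + C = 189 - j652.4 Ω = 679.2∠-73.8° Ω.
Step 4 — Source phasor: V = 14.7∠-30.0° V = 12.73 - j7.35 V.
Step 5 — Current: I = V / Z = 0.01561 + j0.01499 A = 0.02164∠43.8° A.
Step 6 — Complex power: S = V·I* = 0.08853 - j0.3056 VA.
Step 7 — Real power: P = Re(S) = 0.08853 W.
Step 8 — Reactive power: Q = Im(S) = -0.3056 VAR.
Step 9 — Apparent power: |S| = 0.3182 VA.
Step 10 — Power factor: PF = P/|S| = 0.2783 (leading).

(a) P = 0.08853 W  (b) Q = -0.3056 VAR  (c) S = 0.3182 VA  (d) PF = 0.2783 (leading)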